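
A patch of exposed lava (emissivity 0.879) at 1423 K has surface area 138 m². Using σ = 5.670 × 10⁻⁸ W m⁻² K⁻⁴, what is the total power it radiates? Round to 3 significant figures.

Area A = 138 m².
P = εσAT⁴ = 0.879 × 5.670×10⁻⁸ × 138 × (1423)⁴ = 2.82×10⁷ W.

P ≈ 2.82×10⁷ W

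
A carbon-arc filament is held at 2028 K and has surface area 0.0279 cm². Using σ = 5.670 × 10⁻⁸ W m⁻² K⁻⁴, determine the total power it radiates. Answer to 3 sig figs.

Area A = 0.0279 cm² = 2.79×10⁻⁶ m².
P = σAT⁴ = 5.670×10⁻⁸ × 2.79×10⁻⁶ × (2028)⁴ = 2.68 W.

P ≈ 2.68 W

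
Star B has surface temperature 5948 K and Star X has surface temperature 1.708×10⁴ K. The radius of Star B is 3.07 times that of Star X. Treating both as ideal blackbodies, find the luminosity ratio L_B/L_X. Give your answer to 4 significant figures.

L ∝ R²T⁴, so L_B/L_X = (R_B/R_X)²(T_B/T_X)⁴ = (3.07)² × (5948/1.708×10⁴)⁴ = 9.4249 × 0.0147073 = 0.1386.

L_B/L_X ≈ 0.1386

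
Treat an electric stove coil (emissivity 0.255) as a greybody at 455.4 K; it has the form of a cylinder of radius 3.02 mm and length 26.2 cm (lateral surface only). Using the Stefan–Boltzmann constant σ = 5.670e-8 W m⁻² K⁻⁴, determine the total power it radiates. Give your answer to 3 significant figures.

Lateral area A = 2πrL = 2π×3.02×10⁻³×0.262 = 4.97151×10⁻³ m².
P = εσAT⁴ = 0.255 × 5.670×10⁻⁸ × 4.97151×10⁻³ × (455.4)⁴ = 3.09 W.

P ≈ 3.09 W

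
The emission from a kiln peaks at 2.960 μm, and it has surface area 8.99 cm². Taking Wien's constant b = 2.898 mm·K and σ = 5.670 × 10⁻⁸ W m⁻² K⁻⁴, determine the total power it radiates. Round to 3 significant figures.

Wien's law: T = b/λ_max = 2.898×10⁻³/2.960×10⁻⁶ = 979.054 K.
Area A = 8.99 cm² = 8.99×10⁻⁴ m².
Then P = σAT⁴ = 5.670×10⁻⁸×8.99×10⁻⁴×(979.054)⁴ = 46.8 W.

P ≈ 46.8 W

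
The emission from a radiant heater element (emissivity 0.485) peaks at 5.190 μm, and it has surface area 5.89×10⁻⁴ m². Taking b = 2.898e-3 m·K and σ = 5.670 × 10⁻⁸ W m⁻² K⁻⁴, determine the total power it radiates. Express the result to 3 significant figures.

Wien's law: T = b/λ_max = 2.898×10⁻³/5.190×10⁻⁶ = 558.382 K.
Area A = 5.89×10⁻⁴ m².
Then P = εσAT⁴ = 0.485×5.670×10⁻⁸×5.89×10⁻⁴×(558.382)⁴ = 1.57 W.

P ≈ 1.57 W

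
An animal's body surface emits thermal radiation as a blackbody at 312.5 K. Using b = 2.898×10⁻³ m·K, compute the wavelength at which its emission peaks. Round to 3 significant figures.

λ_max ≈ 9.27 μm

Wien's displacement law: λ_max = b/T = (2.898×10⁻³ m·K)/(312.5 K) = 9.274×10⁻⁶ m.
That is 9.27 μm, in the infrared range.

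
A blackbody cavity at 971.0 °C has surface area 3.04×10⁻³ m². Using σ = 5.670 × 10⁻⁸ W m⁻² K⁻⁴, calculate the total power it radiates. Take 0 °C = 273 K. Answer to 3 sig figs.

P ≈ 413 W

T = 971.0 °C + 273 = 1244.0 K.
Area A = 3.04×10⁻³ m².
P = σAT⁴ = 5.670×10⁻⁸ × 3.04×10⁻³ × (1244.0)⁴ = 413 W.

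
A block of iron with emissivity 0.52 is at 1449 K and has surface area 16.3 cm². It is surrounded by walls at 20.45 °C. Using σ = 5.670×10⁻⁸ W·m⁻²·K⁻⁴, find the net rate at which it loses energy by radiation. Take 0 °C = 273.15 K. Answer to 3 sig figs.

Surroundings: T = 20.45 °C + 273.15 = 293.60 K.
Area A = 16.3 cm² = 1.63×10⁻³ m².
Net radiated power P_net = εσA(T⁴ − T₀⁴) = 0.52×5.670×10⁻⁸×1.63×10⁻³×(1449⁴ − 293.60⁴).
T⁴ − T₀⁴ = 4.40832×10¹² − 7.43061×10⁹ = 4.40089×10¹² K⁴, so P_net = 212 W.

Net loss ≈ 212 W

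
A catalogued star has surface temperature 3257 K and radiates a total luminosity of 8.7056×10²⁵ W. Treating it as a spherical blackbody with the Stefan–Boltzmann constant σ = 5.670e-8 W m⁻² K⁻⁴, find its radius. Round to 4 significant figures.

R ≈ 1.042×10⁹ m

L = 4πR²σT⁴ ⇒ R = √(L/(4πσT⁴)).
σT⁴ = 6.38049×10⁶ W/m², so R = √(8.7056×10²⁵/(4π×6.38049×10⁶)) = 1.042×10⁹ m.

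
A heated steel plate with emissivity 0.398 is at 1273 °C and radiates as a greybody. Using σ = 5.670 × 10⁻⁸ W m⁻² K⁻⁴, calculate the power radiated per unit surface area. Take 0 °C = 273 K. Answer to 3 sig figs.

T = 1273 °C + 273 = 1546 K.
Stefan–Boltzmann: I = εσT⁴ = 0.398 × 5.670×10⁻⁸ × (1546)⁴ = 1.29×10⁵ W/m².

I ≈ 1.29×10⁵ W/m²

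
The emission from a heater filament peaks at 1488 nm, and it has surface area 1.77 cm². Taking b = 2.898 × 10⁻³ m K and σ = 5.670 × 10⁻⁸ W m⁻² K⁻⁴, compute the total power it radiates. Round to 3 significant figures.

Wien's law: T = b/λ_max = 2.898×10⁻³/1.488×10⁻⁶ = 1947.58 K.
Area A = 1.77 cm² = 1.77×10⁻⁴ m².
Then P = σAT⁴ = 5.670×10⁻⁸×1.77×10⁻⁴×(1947.58)⁴ = 144 W.

P ≈ 144 W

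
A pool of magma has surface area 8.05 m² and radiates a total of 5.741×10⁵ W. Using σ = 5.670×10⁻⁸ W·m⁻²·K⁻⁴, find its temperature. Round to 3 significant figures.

Area A = 8.05 m².
P = σAT⁴ ⇒ T = (P/(σA))^(1/4) = (5.741×10⁵/(5.670×10⁻⁸×8.05))^(1/4) = 1.06×10³ K.

T ≈ 1.06×10³ K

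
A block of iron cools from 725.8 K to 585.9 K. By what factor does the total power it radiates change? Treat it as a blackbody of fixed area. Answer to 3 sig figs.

P₂/P₁ ≈ 0.425

P ∝ T⁴, so P₂/P₁ = (T₂/T₁)⁴ = (585.9/725.8)⁴ = (0.807247)⁴ = 0.425.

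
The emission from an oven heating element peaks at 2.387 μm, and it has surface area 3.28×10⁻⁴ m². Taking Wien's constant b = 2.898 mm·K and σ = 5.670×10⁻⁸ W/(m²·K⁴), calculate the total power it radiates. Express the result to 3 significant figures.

P ≈ 40.4 W

Wien's law: T = b/λ_max = 2.898×10⁻³/2.387×10⁻⁶ = 1214.08 K.
Area A = 3.28×10⁻⁴ m².
Then P = σAT⁴ = 5.670×10⁻⁸×3.28×10⁻⁴×(1214.08)⁴ = 40.4 W.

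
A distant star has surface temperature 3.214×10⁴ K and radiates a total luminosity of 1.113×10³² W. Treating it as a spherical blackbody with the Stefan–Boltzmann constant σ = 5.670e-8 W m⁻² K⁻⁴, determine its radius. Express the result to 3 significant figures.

L = 4πR²σT⁴ ⇒ R = √(L/(4πσT⁴)).
σT⁴ = 6.05016×10¹⁰ W/m², so R = √(1.113×10³²/(4π×6.05016×10¹⁰)) = 1.21×10¹⁰ m.

R ≈ 1.21×10¹⁰ m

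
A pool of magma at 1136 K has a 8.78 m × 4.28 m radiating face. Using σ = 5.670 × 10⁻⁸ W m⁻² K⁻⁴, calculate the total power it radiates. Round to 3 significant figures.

P ≈ 3.55×10⁶ W

Area A = 8.78 × 4.28 = 37.5784 m².
P = σAT⁴ = 5.670×10⁻⁸ × 37.5784 × (1136)⁴ = 3.55×10⁶ W.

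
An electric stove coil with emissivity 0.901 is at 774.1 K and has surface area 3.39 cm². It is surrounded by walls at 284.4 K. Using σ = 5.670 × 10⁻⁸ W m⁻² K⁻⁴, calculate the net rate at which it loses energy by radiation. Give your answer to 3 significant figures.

Area A = 3.39 cm² = 3.39×10⁻⁴ m².
Net radiated power P_net = εσA(T⁴ − T₀⁴) = 0.901×5.670×10⁻⁸×3.39×10⁻⁴×(774.1⁴ − 284.4⁴).
T⁴ − T₀⁴ = 3.59078×10¹¹ − 6.54212×10⁹ = 3.52536×10¹¹ K⁴, so P_net = 6.11 W.

Net loss ≈ 6.11 W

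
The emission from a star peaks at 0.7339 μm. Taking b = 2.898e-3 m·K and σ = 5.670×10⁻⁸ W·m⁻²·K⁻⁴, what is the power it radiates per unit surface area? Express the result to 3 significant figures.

Wien's law: T = b/λ_max = 2.898×10⁻³/7.339×10⁻⁷ = 3948.77 K.
Then I = σT⁴ = 5.670×10⁻⁸×(3948.77)⁴ = 1.38×10⁷ W/m².

I ≈ 1.38×10⁷ W/m²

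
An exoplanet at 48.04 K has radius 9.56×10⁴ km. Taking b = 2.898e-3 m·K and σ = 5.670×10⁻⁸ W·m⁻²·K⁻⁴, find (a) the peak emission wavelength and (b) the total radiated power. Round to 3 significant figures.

(a) λ_max = b/T = 2.898×10⁻³/48.04 = 6.032×10⁻⁵ m = 60.3 μm.
Surface area A = 4πR² = 4π(9.56×10⁷ m)² = 1.14849×10¹⁷ m².
(b) P = σAT⁴ = 5.670×10⁻⁸×1.14849×10¹⁷×(48.04)⁴ = 3.47×10¹⁶ W.

λ_max ≈ 60.3 μm; P ≈ 3.47×10¹⁶ W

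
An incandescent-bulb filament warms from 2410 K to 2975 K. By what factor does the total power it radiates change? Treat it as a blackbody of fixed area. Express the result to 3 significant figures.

P ∝ T⁴, so P₂/P₁ = (T₂/T₁)⁴ = (2975/2410)⁴ = (1.23444)⁴ = 2.32.

P₂/P₁ ≈ 2.32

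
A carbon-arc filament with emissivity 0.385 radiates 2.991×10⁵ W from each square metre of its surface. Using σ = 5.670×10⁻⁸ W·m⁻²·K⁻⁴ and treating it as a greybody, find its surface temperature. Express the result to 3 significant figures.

I = εσT⁴, so T = (I/εσ)^(1/4) = (2.991×10⁵/(0.385×5.670×10⁻⁸))^(1/4) = 1.92×10³ K.

T ≈ 1.92×10³ K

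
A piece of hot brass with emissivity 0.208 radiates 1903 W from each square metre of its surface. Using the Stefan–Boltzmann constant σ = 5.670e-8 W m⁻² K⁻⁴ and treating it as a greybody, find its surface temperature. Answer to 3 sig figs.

T ≈ 634 K

I = εσT⁴, so T = (I/εσ)^(1/4) = (1903/(0.208×5.670×10⁻⁸))^(1/4) = 634 K.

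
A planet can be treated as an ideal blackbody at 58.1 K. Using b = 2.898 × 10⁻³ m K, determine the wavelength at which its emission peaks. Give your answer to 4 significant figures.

λ_max ≈ 49.88 μm

Wien's displacement law: λ_max = b/T = (2.898×10⁻³ m·K)/(58.1 K) = 4.9880×10⁻⁵ m.
That is 49.88 μm, in the infrared range.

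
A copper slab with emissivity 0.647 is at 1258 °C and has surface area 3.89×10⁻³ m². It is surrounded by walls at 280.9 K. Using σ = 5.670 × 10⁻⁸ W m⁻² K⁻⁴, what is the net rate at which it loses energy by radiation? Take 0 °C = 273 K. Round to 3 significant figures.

Net loss ≈ 783 W

T = 1258 °C + 273 = 1531 K.
Area A = 3.89×10⁻³ m².
Net radiated power P_net = εσA(T⁴ − T₀⁴) = 0.647×5.670×10⁻⁸×3.89×10⁻³×(1531⁴ − 280.9⁴).
T⁴ − T₀⁴ = 5.49415×10¹² − 6.22597×10⁹ = 5.48792×10¹² K⁴, so P_net = 783 W.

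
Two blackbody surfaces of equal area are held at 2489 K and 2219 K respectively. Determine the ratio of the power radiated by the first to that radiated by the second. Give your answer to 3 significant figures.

With equal areas, P₁/P₂ = (T₁/T₂)⁴ = (2489/2219)⁴ = 1.58.

P₁/P₂ ≈ 1.58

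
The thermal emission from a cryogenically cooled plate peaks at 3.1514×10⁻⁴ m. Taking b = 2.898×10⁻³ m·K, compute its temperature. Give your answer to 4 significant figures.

Wien's law gives T = b/λ_max = (2.898×10⁻³ m·K)/(3.1514×10⁻⁴ m) = 9.196 K.

T ≈ 9.196 K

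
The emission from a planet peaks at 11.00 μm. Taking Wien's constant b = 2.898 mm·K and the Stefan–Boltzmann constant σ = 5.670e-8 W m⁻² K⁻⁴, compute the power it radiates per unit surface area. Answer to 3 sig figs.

I ≈ 273 W/m²

Wien's law: T = b/λ_max = 2.898×10⁻³/1.100×10⁻⁵ = 263.455 K.
Then I = σT⁴ = 5.670×10⁻⁸×(263.455)⁴ = 273 W/m².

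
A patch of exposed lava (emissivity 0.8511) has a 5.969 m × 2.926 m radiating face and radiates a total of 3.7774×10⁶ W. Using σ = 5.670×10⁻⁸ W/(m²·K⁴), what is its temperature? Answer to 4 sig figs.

Area A = 5.969 × 2.926 = 17.4653 m².
P = εσAT⁴ ⇒ T = (P/(εσA))^(1/4) = (3.7774×10⁶/(0.8511×5.670×10⁻⁸×17.4653))^(1/4) = 1455 K.

T ≈ 1455 K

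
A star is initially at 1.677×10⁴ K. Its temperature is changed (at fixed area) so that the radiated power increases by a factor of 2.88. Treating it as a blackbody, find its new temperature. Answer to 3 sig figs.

P ∝ T⁴, so T₂/T₁ = (P₂/P₁)^(1/4) = (2.88)^(1/4) = 1.30271.
T₂ = 1.677×10⁴ × 1.30271 = 2.18×10⁴ K.

T₂ ≈ 2.18×10⁴ K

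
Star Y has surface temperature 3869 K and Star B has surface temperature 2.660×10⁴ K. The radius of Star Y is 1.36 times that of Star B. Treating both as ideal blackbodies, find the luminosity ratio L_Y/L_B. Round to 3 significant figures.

L_Y/L_B ≈ 8.28×10⁻⁴

L ∝ R²T⁴, so L_Y/L_B = (R_Y/R_B)²(T_Y/T_B)⁴ = (1.36)² × (3869/2.660×10⁴)⁴ = 1.8496 × 4.47578×10⁻⁴ = 8.28×10⁻⁴.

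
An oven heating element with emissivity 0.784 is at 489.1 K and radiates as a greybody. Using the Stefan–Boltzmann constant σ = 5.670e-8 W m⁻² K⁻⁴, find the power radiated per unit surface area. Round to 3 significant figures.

I ≈ 2.54×10³ W/m²

Stefan–Boltzmann: I = εσT⁴ = 0.784 × 5.670×10⁻⁸ × (489.1)⁴ = 2.54×10³ W/m².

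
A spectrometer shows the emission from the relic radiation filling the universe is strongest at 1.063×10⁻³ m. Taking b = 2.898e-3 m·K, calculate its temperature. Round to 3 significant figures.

Wien's law gives T = b/λ_max = (2.898×10⁻³ m·K)/(1.063×10⁻³ m) = 2.73 K.

T ≈ 2.73 K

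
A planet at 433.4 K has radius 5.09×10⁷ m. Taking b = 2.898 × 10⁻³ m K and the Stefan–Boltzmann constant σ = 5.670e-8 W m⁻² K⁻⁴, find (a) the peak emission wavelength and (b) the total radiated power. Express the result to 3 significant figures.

λ_max ≈ 6.69 μm; P ≈ 6.51×10¹⁹ W

(a) λ_max = b/T = 2.898×10⁻³/433.4 = 6.687×10⁻⁶ m = 6.69 μm.
Surface area A = 4πR² = 4π(5.09×10⁷ m)² = 3.25571×10¹⁶ m².
(b) P = σAT⁴ = 5.670×10⁻⁸×3.25571×10¹⁶×(433.4)⁴ = 6.51×10¹⁹ W.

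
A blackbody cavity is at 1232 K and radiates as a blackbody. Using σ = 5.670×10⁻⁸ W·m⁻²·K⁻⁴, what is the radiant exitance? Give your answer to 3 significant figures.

Stefan–Boltzmann: I = σT⁴ = 5.670×10⁻⁸ × (1232)⁴ = 1.31×10⁵ W/m².

I ≈ 1.31×10⁵ W/m²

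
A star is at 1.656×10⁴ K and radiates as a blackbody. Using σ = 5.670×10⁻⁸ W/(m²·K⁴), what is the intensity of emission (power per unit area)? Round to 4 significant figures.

Stefan–Boltzmann: I = σT⁴ = 5.670×10⁻⁸ × (1.656×10⁴)⁴ = 4.264×10⁹ W/m².

I ≈ 4.264×10⁹ W/m²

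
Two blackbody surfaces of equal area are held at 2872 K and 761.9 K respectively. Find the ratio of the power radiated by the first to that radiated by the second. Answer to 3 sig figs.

P₁/P₂ ≈ 202

With equal areas, P₁/P₂ = (T₁/T₂)⁴ = (2872/761.9)⁴ = 202.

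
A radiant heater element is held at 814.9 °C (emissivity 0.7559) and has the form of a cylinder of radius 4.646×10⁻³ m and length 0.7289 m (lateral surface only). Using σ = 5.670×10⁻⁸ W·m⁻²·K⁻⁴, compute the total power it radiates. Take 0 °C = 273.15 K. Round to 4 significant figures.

P ≈ 1278 W

T = 814.9 °C + 273.15 = 1088.05 K.
Lateral area A = 2πrL = 2π×4.646×10⁻³×0.7289 = 0.0212778 m².
P = εσAT⁴ = 0.7559 × 5.670×10⁻⁸ × 0.0212778 × (1088.05)⁴ = 1278 W.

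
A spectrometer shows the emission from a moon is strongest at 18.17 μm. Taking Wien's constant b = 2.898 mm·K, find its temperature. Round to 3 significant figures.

Wien's law gives T = b/λ_max = (2.898×10⁻³ m·K)/(1.817×10⁻⁵ m) = 159 K.

T ≈ 159 K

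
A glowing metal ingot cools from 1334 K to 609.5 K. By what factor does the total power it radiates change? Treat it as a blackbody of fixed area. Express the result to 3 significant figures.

P ∝ T⁴, so P₂/P₁ = (T₂/T₁)⁴ = (609.5/1334)⁴ = (0.456897)⁴ = 0.0436.

P₂/P₁ ≈ 0.0436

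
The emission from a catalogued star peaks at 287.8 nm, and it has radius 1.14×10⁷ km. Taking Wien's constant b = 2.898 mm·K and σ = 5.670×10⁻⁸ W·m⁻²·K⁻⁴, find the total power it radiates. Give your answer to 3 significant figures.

P ≈ 9.52×10²⁹ W

Wien's law: T = b/λ_max = 2.898×10⁻³/2.878×10⁻⁷ = 10069.5 K.
Surface area A = 4πR² = 4π(1.14×10¹⁰ m)² = 1.63313×10²¹ m².
Then P = σAT⁴ = 5.670×10⁻⁸×1.63313×10²¹×(10069.5)⁴ = 9.52×10²⁹ W.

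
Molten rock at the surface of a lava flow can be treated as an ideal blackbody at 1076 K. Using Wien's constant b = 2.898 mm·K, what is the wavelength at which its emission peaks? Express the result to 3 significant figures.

Wien's displacement law: λ_max = b/T = (2.898×10⁻³ m·K)/(1076 K) = 2.693×10⁻⁶ m.
That is 2.69 μm, in the infrared range.

λ_max ≈ 2.69 μm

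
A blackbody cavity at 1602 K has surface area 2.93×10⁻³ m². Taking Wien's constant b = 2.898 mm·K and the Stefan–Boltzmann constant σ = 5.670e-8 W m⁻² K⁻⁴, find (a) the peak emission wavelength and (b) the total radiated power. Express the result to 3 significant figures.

λ_max ≈ 1.81×10³ nm; P ≈ 1.09×10³ W

(a) λ_max = b/T = 2.898×10⁻³/1602 = 1.809×10⁻⁶ m = 1.81×10³ nm.
Area A = 2.93×10⁻³ m².
(b) P = σAT⁴ = 5.670×10⁻⁸×2.93×10⁻³×(1602)⁴ = 1.09×10³ W.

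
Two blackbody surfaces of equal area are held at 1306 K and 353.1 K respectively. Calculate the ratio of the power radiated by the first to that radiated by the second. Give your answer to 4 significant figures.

With equal areas, P₁/P₂ = (T₁/T₂)⁴ = (1306/353.1)⁴ = 187.1.

P₁/P₂ ≈ 187.1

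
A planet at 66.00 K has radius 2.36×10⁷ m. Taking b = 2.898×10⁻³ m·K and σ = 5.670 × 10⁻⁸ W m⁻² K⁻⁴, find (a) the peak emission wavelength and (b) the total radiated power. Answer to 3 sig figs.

(a) λ_max = b/T = 2.898×10⁻³/66.00 = 4.391×10⁻⁵ m = 43.9 μm.
Surface area A = 4πR² = 4π(2.36×10⁷ m)² = 6.99897×10¹⁵ m².
(b) P = σAT⁴ = 5.670×10⁻⁸×6.99897×10¹⁵×(66.00)⁴ = 7.53×10¹⁵ W.

λ_max ≈ 43.9 μm; P ≈ 7.53×10¹⁵ W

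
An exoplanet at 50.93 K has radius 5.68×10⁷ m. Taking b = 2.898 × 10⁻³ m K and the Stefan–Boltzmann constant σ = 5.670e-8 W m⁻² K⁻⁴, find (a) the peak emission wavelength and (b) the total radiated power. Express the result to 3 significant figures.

(a) λ_max = b/T = 2.898×10⁻³/50.93 = 5.690×10⁻⁵ m = 56.9 μm.
Surface area A = 4πR² = 4π(5.68×10⁷ m)² = 4.05421×10¹⁶ m².
(b) P = σAT⁴ = 5.670×10⁻⁸×4.05421×10¹⁶×(50.93)⁴ = 1.55×10¹⁶ W.

λ_max ≈ 56.9 μm; P ≈ 1.55×10¹⁶ W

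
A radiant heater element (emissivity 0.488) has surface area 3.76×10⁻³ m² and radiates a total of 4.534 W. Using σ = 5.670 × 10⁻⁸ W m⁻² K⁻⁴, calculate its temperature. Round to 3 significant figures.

Area A = 3.76×10⁻³ m².
P = εσAT⁴ ⇒ T = (P/(εσA))^(1/4) = (4.534/(0.488×5.670×10⁻⁸×3.76×10⁻³))^(1/4) = 457 K.

T ≈ 457 K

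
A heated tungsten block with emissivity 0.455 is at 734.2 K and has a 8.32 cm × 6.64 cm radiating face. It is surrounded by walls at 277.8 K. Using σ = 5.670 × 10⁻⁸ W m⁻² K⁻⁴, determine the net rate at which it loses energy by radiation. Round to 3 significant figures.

Area A = 0.0832 × 0.0664 = 5.52448×10⁻³ m².
Net radiated power P_net = εσA(T⁴ − T₀⁴) = 0.455×5.670×10⁻⁸×5.52448×10⁻³×(734.2⁴ − 277.8⁴).
T⁴ − T₀⁴ = 2.90575×10¹¹ − 5.95565×10⁹ = 2.84619×10¹¹ K⁴, so P_net = 40.6 W.

Net loss ≈ 40.6 W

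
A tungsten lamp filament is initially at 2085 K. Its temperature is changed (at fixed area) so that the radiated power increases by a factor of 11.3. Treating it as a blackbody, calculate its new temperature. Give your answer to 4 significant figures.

P ∝ T⁴, so T₂/T₁ = (P₂/P₁)^(1/4) = (11.3)^(1/4) = 1.83345.
T₂ = 2085 × 1.83345 = 3823 K.

T₂ ≈ 3823 K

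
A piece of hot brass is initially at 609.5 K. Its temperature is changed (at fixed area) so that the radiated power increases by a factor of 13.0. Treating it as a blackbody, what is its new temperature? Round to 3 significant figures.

P ∝ T⁴, so T₂/T₁ = (P₂/P₁)^(1/4) = (13.0)^(1/4) = 1.89883.
T₂ = 609.5 × 1.89883 = 1.16×10³ K.

T₂ ≈ 1.16×10³ K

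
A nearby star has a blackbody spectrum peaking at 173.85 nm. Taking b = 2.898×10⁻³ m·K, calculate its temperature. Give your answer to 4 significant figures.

Wien's law gives T = b/λ_max = (2.898×10⁻³ m·K)/(1.7385×10⁻⁷ m) = 1.667×10⁴ K.

T ≈ 1.667×10⁴ K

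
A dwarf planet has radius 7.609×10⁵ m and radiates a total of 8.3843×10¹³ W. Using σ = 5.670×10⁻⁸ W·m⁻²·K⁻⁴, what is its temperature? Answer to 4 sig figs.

Surface area A = 4πR² = 4π(7.609×10⁵ m)² = 7.27554×10¹² m².
P = σAT⁴ ⇒ T = (P/(σA))^(1/4) = (8.3843×10¹³/(5.670×10⁻⁸×7.27554×10¹²))^(1/4) = 119.4 K.

T ≈ 119.4 K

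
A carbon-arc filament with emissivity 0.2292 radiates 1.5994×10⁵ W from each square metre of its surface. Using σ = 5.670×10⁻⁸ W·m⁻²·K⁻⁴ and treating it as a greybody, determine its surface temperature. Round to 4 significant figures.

I = εσT⁴, so T = (I/εσ)^(1/4) = (1.5994×10⁵/(0.2292×5.670×10⁻⁸))^(1/4) = 1873 K.

T ≈ 1873 K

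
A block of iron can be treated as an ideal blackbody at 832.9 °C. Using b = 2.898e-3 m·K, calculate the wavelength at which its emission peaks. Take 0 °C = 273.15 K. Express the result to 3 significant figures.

λ_max ≈ 2.62×10³ nm

T = 832.9 °C + 273.15 = 1106.05 K.
Wien's displacement law: λ_max = b/T = (2.898×10⁻³ m·K)/(1106.05 K) = 2.620×10⁻⁶ m.
That is 2.62×10³ nm, in the infrared range.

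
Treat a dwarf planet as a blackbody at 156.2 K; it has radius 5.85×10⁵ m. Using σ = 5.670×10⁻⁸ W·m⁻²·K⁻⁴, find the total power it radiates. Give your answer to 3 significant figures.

P ≈ 1.45×10¹⁴ W

Surface area A = 4πR² = 4π(5.85×10⁵ m)² = 4.30053×10¹² m².
P = σAT⁴ = 5.670×10⁻⁸ × 4.30053×10¹² × (156.2)⁴ = 1.45×10¹⁴ W.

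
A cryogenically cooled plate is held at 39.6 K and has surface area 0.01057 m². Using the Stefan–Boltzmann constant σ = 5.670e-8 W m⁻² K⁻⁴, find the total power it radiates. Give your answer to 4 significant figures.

P ≈ 1.474×10⁻³ W

Area A = 0.01057 m².
P = σAT⁴ = 5.670×10⁻⁸ × 0.01057 × (39.6)⁴ = 1.474×10⁻³ W.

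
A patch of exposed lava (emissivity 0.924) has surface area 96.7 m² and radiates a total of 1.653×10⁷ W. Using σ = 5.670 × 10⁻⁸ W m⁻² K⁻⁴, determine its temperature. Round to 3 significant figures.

Area A = 96.7 m².
P = εσAT⁴ ⇒ T = (P/(εσA))^(1/4) = (1.653×10⁷/(0.924×5.670×10⁻⁸×96.7))^(1/4) = 1.34×10³ K.

T ≈ 1.34×10³ K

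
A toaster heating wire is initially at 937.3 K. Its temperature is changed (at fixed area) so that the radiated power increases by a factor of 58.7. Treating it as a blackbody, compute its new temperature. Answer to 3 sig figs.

P ∝ T⁴, so T₂/T₁ = (P₂/P₁)^(1/4) = (58.7)^(1/4) = 2.76796.
T₂ = 937.3 × 2.76796 = 2.59×10³ K.

T₂ ≈ 2.59×10³ K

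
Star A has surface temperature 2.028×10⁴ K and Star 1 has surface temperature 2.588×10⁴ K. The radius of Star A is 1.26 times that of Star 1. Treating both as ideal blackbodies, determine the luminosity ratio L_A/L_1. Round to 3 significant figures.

L ∝ R²T⁴, so L_A/L_1 = (R_A/R_1)²(T_A/T_1)⁴ = (1.26)² × (2.028×10⁴/2.588×10⁴)⁴ = 1.5876 × 0.377064 = 0.599.

L_A/L_1 ≈ 0.599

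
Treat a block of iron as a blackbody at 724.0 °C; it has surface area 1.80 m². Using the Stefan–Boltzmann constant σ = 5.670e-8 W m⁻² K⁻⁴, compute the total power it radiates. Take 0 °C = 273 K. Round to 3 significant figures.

T = 724.0 °C + 273 = 997.0 K.
Area A = 1.80 m².
P = σAT⁴ = 5.670×10⁻⁸ × 1.80 × (997.0)⁴ = 1.01×10⁵ W.

P ≈ 1.01×10⁵ W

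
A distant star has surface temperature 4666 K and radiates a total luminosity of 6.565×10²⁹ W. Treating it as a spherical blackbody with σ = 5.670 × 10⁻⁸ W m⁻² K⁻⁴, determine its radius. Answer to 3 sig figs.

L = 4πR²σT⁴ ⇒ R = √(L/(4πσT⁴)).
σT⁴ = 2.68758×10⁷ W/m², so R = √(6.565×10²⁹/(4π×2.68758×10⁷)) = 4.41×10¹⁰ m.

R ≈ 4.41×10¹⁰ m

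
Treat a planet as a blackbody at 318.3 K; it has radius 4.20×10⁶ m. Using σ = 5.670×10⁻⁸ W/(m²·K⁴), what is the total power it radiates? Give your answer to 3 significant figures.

P ≈ 1.29×10¹⁷ W

Surface area A = 4πR² = 4π(4.20×10⁶ m)² = 2.21671×10¹⁴ m².
P = σAT⁴ = 5.670×10⁻⁸ × 2.21671×10¹⁴ × (318.3)⁴ = 1.29×10¹⁷ W.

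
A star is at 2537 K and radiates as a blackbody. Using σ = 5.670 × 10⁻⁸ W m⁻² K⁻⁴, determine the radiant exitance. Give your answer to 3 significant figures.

I ≈ 2.35×10⁶ W/m²

Stefan–Boltzmann: I = σT⁴ = 5.670×10⁻⁸ × (2537)⁴ = 2.35×10⁶ W/m².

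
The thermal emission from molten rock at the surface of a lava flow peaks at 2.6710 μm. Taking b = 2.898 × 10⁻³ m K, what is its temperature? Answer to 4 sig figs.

T ≈ 1085 K

Wien's law gives T = b/λ_max = (2.898×10⁻³ m·K)/(2.6710×10⁻⁶ m) = 1085 K.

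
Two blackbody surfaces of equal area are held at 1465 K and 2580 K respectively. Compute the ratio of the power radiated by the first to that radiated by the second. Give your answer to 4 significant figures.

P₁/P₂ ≈ 0.1040

With equal areas, P₁/P₂ = (T₁/T₂)⁴ = (1465/2580)⁴ = 0.1040.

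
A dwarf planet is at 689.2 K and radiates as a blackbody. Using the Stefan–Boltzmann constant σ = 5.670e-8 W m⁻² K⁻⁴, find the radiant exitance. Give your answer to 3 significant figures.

I ≈ 1.28×10⁴ W/m²

Stefan–Boltzmann: I = σT⁴ = 5.670×10⁻⁸ × (689.2)⁴ = 1.28×10⁴ W/m².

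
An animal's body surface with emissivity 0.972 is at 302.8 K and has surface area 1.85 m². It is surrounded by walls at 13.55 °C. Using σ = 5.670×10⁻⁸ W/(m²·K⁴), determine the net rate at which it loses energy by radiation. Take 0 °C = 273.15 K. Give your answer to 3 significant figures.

Surroundings: T = 13.55 °C + 273.15 = 286.70 K.
Area A = 1.85 m².
Net radiated power P_net = εσA(T⁴ − T₀⁴) = 0.972×5.670×10⁻⁸×1.85×(302.8⁴ − 286.70⁴).
T⁴ − T₀⁴ = 8.40666×10⁹ − 6.75633×10⁹ = 1.65033×10⁹ K⁴, so P_net = 168 W.

Net loss ≈ 168 W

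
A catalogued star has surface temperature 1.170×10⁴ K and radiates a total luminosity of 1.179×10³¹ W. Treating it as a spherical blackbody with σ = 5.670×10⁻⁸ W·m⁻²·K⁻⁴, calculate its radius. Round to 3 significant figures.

L = 4πR²σT⁴ ⇒ R = √(L/(4πσT⁴)).
σT⁴ = 1.06249×10⁹ W/m², so R = √(1.179×10³¹/(4π×1.06249×10⁹)) = 2.97×10¹⁰ m.

R ≈ 2.97×10¹⁰ m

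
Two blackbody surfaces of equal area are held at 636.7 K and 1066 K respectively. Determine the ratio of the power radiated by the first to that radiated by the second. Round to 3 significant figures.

P₁/P₂ ≈ 0.127

With equal areas, P₁/P₂ = (T₁/T₂)⁴ = (636.7/1066)⁴ = 0.127.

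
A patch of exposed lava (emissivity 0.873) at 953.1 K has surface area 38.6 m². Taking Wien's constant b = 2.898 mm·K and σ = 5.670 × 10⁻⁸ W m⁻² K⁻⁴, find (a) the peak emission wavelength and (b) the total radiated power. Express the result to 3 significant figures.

(a) λ_max = b/T = 2.898×10⁻³/953.1 = 3.041×10⁻⁶ m = 3.04 μm.
Area A = 38.6 m².
(b) P = εσAT⁴ = 0.873×5.670×10⁻⁸×38.6×(953.1)⁴ = 1.58×10⁶ W.

λ_max ≈ 3.04 μm; P ≈ 1.58×10⁶ W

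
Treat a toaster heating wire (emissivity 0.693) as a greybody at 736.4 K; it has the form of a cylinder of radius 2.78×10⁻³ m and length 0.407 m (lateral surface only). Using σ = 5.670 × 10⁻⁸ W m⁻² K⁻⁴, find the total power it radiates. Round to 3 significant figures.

Lateral area A = 2πrL = 2π×2.78×10⁻³×0.407 = 7.10917×10⁻³ m².
P = εσAT⁴ = 0.693 × 5.670×10⁻⁸ × 7.10917×10⁻³ × (736.4)⁴ = 82.1 W.

P ≈ 82.1 W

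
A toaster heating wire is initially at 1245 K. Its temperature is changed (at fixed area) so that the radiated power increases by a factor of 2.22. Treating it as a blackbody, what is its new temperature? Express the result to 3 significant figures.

T₂ ≈ 1.52×10³ K

P ∝ T⁴, so T₂/T₁ = (P₂/P₁)^(1/4) = (2.22)^(1/4) = 1.22064.
T₂ = 1245 × 1.22064 = 1.52×10³ K.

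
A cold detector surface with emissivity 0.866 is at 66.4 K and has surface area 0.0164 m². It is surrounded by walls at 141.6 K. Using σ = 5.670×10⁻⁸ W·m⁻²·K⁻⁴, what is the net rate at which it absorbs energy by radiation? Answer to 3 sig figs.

Net gain ≈ 0.308 W

Area A = 0.0164 m².
Net radiated power P_net = εσA(T⁴ − T₀⁴) = 0.866×5.670×10⁻⁸×0.0164×(66.4⁴ − 141.6⁴).
T⁴ − T₀⁴ = 1.94389×10⁷ − 4.02025×10⁸ = -3.82586×10⁸ K⁴, so P_net = -0.308 W — negative, meaning a net gain of 0.308 W.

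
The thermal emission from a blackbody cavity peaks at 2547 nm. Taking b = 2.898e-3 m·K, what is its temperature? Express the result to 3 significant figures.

Wien's law gives T = b/λ_max = (2.898×10⁻³ m·K)/(2.547×10⁻⁶ m) = 1.14×10³ K.

T ≈ 1.14×10³ K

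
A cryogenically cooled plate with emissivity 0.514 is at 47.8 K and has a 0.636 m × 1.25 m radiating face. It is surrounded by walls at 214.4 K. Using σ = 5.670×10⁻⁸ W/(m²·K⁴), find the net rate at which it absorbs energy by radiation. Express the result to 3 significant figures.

Area A = 0.636 × 1.25 = 0.795 m².
Net radiated power P_net = εσA(T⁴ − T₀⁴) = 0.514×5.670×10⁻⁸×0.795×(47.8⁴ − 214.4⁴).
T⁴ − T₀⁴ = 5.22049×10⁶ − 2.11300×10⁹ = -2.10778×10⁹ K⁴, so P_net = -48.8 W — negative, meaning a net gain of 48.8 W.

Net gain ≈ 48.8 W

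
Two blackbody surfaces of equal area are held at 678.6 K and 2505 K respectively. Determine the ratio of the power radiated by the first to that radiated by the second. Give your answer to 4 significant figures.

P₁/P₂ ≈ 5.385×10⁻³

With equal areas, P₁/P₂ = (T₁/T₂)⁴ = (678.6/2505)⁴ = 5.385×10⁻³.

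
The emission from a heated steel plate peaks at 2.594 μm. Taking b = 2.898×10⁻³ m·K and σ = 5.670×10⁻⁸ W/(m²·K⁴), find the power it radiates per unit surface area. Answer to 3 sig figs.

I ≈ 8.83×10⁴ W/m²

Wien's law: T = b/λ_max = 2.898×10⁻³/2.594×10⁻⁶ = 1117.19 K.
Then I = σT⁴ = 5.670×10⁻⁸×(1117.19)⁴ = 8.83×10⁴ W/m².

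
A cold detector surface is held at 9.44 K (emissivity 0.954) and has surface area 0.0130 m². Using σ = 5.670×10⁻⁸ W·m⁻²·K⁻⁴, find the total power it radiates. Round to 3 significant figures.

Area A = 0.0130 m².
P = εσAT⁴ = 0.954 × 5.670×10⁻⁸ × 0.0130 × (9.44)⁴ = 5.58×10⁻⁶ W.

P ≈ 5.58×10⁻⁶ W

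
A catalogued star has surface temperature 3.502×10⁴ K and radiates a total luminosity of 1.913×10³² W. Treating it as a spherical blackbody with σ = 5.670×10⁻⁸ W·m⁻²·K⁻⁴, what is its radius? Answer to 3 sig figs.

R ≈ 1.34×10¹⁰ m

L = 4πR²σT⁴ ⇒ R = √(L/(4πσT⁴)).
σT⁴ = 8.52801×10¹⁰ W/m², so R = √(1.913×10³²/(4π×8.52801×10¹⁰)) = 1.34×10¹⁰ m.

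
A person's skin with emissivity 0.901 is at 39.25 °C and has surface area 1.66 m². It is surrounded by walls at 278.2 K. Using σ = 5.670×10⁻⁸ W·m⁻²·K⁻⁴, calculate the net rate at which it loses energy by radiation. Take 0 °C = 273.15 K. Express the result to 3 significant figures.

Net loss ≈ 300 W

T = 39.25 °C + 273.15 = 312.40 K.
Area A = 1.66 m².
Net radiated power P_net = εσA(T⁴ − T₀⁴) = 0.901×5.670×10⁻⁸×1.66×(312.40⁴ − 278.2⁴).
T⁴ − T₀⁴ = 9.52454×10⁹ − 5.99002×10⁹ = 3.53452×10⁹ K⁴, so P_net = 300 W.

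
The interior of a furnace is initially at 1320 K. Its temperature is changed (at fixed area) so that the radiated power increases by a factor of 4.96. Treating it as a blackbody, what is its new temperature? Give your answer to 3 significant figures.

T₂ ≈ 1.97×10³ K

P ∝ T⁴, so T₂/T₁ = (P₂/P₁)^(1/4) = (4.96)^(1/4) = 1.49235.
T₂ = 1320 × 1.49235 = 1.97×10³ K.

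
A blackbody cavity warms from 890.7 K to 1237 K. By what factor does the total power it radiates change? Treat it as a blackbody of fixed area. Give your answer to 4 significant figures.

P₂/P₁ ≈ 3.720

P ∝ T⁴, so P₂/P₁ = (T₂/T₁)⁴ = (1237/890.7)⁴ = (1.38880)⁴ = 3.720.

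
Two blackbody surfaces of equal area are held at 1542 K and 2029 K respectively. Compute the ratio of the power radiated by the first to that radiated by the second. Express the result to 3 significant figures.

With equal areas, P₁/P₂ = (T₁/T₂)⁴ = (1542/2029)⁴ = 0.334.

P₁/P₂ ≈ 0.334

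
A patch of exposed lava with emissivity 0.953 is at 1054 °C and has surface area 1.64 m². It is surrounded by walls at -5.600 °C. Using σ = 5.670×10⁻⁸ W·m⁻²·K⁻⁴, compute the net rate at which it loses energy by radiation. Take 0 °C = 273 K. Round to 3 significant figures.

T = 1054 °C + 273 = 1327 K.
Surroundings: T = -5.600 °C + 273 = 267.400 K.
Area A = 1.64 m².
Net radiated power P_net = εσA(T⁴ − T₀⁴) = 0.953×5.670×10⁻⁸×1.64×(1327⁴ − 267.400⁴).
T⁴ − T₀⁴ = 3.10087×10¹² − 5.11264×10⁹ = 3.09576×10¹² K⁴, so P_net = 2.74×10⁵ W.

Net loss ≈ 2.74×10⁵ W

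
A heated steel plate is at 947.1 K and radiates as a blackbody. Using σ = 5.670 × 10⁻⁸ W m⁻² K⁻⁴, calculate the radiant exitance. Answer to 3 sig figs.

I ≈ 4.56×10⁴ W/m²

Stefan–Boltzmann: I = σT⁴ = 5.670×10⁻⁸ × (947.1)⁴ = 4.56×10⁴ W/m².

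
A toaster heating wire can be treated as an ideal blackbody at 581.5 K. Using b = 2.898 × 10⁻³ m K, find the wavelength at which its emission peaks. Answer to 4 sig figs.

λ_max ≈ 4.984 μm

Wien's displacement law: λ_max = b/T = (2.898×10⁻³ m·K)/(581.5 K) = 4.9837×10⁻⁶ m.
That is 4.984 μm, in the infrared range.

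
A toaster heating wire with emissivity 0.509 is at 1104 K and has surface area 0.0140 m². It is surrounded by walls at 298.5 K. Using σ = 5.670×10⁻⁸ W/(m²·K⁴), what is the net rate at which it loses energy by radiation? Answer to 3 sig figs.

Net loss ≈ 597 W

Area A = 0.0140 m².
Net radiated power P_net = εσA(T⁴ − T₀⁴) = 0.509×5.670×10⁻⁸×0.0140×(1104⁴ − 298.5⁴).
T⁴ − T₀⁴ = 1.48551×10¹² − 7.93921×10⁹ = 1.47757×10¹² K⁴, so P_net = 597 W.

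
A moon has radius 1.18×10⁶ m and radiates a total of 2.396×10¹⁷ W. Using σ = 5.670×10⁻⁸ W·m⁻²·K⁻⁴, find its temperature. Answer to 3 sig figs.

Surface area A = 4πR² = 4π(1.18×10⁶ m)² = 1.74974×10¹³ m².
P = σAT⁴ ⇒ T = (P/(σA))^(1/4) = (2.396×10¹⁷/(5.670×10⁻⁸×1.74974×10¹³))^(1/4) = 701 K.

T ≈ 701 K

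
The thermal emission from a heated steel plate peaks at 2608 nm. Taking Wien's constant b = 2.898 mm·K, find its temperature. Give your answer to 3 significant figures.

Wien's law gives T = b/λ_max = (2.898×10⁻³ m·K)/(2.608×10⁻⁶ m) = 1.11×10³ K.

T ≈ 1.11×10³ K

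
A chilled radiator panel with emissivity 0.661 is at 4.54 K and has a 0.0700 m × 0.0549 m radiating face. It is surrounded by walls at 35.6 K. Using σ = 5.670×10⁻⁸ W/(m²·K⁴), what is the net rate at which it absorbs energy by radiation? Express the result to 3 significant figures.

Area A = 0.0700 × 0.0549 = 3.843×10⁻³ m².
Net radiated power P_net = εσA(T⁴ − T₀⁴) = 0.661×5.670×10⁻⁸×3.843×10⁻³×(4.54⁴ − 35.6⁴).
T⁴ − T₀⁴ = 424.838 − 1.60620×10⁶ = -1.60578×10⁶ K⁴, so P_net = -2.31×10⁻⁴ W — negative, meaning a net gain of 2.31×10⁻⁴ W.

Net gain ≈ 2.31×10⁻⁴ W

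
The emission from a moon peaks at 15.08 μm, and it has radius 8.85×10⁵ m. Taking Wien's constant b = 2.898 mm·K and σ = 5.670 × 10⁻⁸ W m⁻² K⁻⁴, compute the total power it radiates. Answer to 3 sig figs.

P ≈ 7.61×10¹⁴ W

Wien's law: T = b/λ_max = 2.898×10⁻³/1.508×10⁻⁵ = 192.175 K.
Surface area A = 4πR² = 4π(8.85×10⁵ m)² = 9.84230×10¹² m².
Then P = σAT⁴ = 5.670×10⁻⁸×9.84230×10¹²×(192.175)⁴ = 7.61×10¹⁴ W.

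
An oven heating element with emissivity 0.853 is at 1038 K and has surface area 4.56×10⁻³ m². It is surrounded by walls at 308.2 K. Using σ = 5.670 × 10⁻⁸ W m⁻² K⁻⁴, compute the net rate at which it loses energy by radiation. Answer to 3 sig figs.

Net loss ≈ 254 W

Area A = 4.56×10⁻³ m².
Net radiated power P_net = εσA(T⁴ − T₀⁴) = 0.853×5.670×10⁻⁸×4.56×10⁻³×(1038⁴ − 308.2⁴).
T⁴ − T₀⁴ = 1.16089×10¹² − 9.02258×10⁹ = 1.15187×10¹² K⁴, so P_net = 254 W.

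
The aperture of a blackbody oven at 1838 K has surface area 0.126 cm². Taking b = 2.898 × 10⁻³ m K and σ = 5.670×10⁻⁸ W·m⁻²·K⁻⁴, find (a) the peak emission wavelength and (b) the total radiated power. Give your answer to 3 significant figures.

λ_max ≈ 1.58 μm; P ≈ 8.15 W

(a) λ_max = b/T = 2.898×10⁻³/1838 = 1.577×10⁻⁶ m = 1.58 μm.
Area A = 0.126 cm² = 1.26×10⁻⁵ m².
(b) P = σAT⁴ = 5.670×10⁻⁸×1.26×10⁻⁵×(1838)⁴ = 8.15 W.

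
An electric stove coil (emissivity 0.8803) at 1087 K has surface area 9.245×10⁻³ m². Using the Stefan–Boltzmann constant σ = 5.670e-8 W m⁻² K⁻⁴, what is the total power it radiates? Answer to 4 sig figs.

Area A = 9.245×10⁻³ m².
P = εσAT⁴ = 0.8803 × 5.670×10⁻⁸ × 9.245×10⁻³ × (1087)⁴ = 644.2 W.

P ≈ 644.2 W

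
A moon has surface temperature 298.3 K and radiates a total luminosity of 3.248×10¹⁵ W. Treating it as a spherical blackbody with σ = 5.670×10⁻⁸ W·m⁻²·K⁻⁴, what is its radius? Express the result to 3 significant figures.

L = 4πR²σT⁴ ⇒ R = √(L/(4πσT⁴)).
σT⁴ = 448.948 W/m², so R = √(3.248×10¹⁵/(4π×448.948)) = 7.59×10⁵ m.

R ≈ 7.59×10⁵ m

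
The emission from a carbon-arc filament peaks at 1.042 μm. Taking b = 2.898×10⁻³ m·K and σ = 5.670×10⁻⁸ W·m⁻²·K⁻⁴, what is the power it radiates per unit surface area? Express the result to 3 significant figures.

I ≈ 3.39×10⁶ W/m²

Wien's law: T = b/λ_max = 2.898×10⁻³/1.042×10⁻⁶ = 2781.19 K.
Then I = σT⁴ = 5.670×10⁻⁸×(2781.19)⁴ = 3.39×10⁶ W/m².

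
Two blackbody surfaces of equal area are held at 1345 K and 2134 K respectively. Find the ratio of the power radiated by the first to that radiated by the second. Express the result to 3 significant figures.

P₁/P₂ ≈ 0.158

With equal areas, P₁/P₂ = (T₁/T₂)⁴ = (1345/2134)⁴ = 0.158.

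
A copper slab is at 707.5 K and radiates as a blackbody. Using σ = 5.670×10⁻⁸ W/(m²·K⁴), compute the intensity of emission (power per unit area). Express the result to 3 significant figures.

I ≈ 1.42×10⁴ W/m²

Stefan–Boltzmann: I = σT⁴ = 5.670×10⁻⁸ × (707.5)⁴ = 1.42×10⁴ W/m².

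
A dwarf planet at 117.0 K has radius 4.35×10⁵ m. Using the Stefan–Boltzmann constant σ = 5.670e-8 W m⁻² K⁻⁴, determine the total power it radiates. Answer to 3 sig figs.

P ≈ 2.53×10¹³ W

Surface area A = 4πR² = 4π(4.35×10⁵ m)² = 2.37787×10¹² m².
P = σAT⁴ = 5.670×10⁻⁸ × 2.37787×10¹² × (117.0)⁴ = 2.53×10¹³ W.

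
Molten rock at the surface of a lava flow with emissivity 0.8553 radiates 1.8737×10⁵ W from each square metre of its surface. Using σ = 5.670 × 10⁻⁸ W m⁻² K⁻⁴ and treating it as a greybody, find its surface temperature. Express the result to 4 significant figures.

I = εσT⁴, so T = (I/εσ)^(1/4) = (1.8737×10⁵/(0.8553×5.670×10⁻⁸))^(1/4) = 1402 K.

T ≈ 1402 K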